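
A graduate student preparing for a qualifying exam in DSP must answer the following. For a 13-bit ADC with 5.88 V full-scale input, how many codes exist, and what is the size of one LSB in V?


Step 1 — number of quantization levels:
L = 2^N = 2^13 = 8192

Step 2 — LSB step size:
delta = Vfs / L
      = 5.88 / 8192
      = 0.00071777 V

Levels = 8192; step size = 0.00071777 V


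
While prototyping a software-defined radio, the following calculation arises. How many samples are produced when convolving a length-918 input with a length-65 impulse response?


Linear convolution output length:
L = N + M - 1
  = 918 + 65 - 1
  = 982 samples

982


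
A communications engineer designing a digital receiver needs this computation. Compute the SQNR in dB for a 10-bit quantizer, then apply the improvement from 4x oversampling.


Step 1 — baseline SQNR at Nyquist:
SQNR_base = 6.02*N + 1.76
          = 6.02*10 + 1.76
          = 61.96 dB

Step 2 — oversampling processing gain:
G = 10*log10(OSR) = 10*log10(4) = 6.02 dB

Step 3 — total:
SQNR_total = 61.96 + 6.02 = 67.98 dB

Base SQNR = 61.96 dB; oversampled SQNR = 67.98 dB


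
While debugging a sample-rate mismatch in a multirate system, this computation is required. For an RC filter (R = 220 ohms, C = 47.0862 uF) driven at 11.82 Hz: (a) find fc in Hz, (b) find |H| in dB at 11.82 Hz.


Step 1 — cutoff frequency:
fc = 1 / (2*pi*R*C)
C = 47.0862 uF = 4.70862e-05 F
fc = 1 / (2*pi*220*4.70862e-05)
   = 15.364 Hz

Step 2 — magnitude at f = 11.82 Hz:
|H(f)| = 1 / sqrt(1 + (f/fc)^2)
f/fc = 11.82 / 15.364 = 0.769331
|H| = 1 / sqrt(1 + 0.59187) = 0.7925856
|H|_dB = 20*log10(0.7925856) = -2.02 dB

fc = 15.364 Hz; |H(11.82 Hz)| = -2.02 dB


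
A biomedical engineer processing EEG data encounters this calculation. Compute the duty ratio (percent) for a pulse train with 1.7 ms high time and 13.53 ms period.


Duty cycle as a percentage:
DC = (t_on / T) * 100
   = (1.7 / 13.53) * 100
   = 0.125647 * 100
   = 12.56 %

12.56 %


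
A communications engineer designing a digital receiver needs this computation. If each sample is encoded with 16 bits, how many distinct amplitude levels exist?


Number of quantization levels = 2^N
= 2^16
= 65536

65536


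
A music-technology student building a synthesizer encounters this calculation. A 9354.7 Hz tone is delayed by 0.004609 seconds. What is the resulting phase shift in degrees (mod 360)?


Phase shift from frequency and time delay:
phi = 360 * f * t_delay
    = 360 * 9354.7 * 0.004609
    = 15521.69 degrees
    mod 360 = 41.69 degrees

41.69 degrees


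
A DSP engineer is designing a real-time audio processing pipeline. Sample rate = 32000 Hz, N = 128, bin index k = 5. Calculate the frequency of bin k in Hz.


Frequency of DFT bin k:
f_k = k * fs / N
    = 5 * 32000 / 128
    = 160000 / 128
    = 1250.0 Hz

1250.0 Hz


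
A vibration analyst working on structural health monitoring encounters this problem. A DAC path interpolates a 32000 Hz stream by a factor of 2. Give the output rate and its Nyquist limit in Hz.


Step 1 — output sample rate after interpolation by L:
fs_out = L * fs_in = 2 * 32000 = 64000 Hz

Step 2 — Nyquist frequency of the output stream:
f_Nyq = fs_out / 2 = 64000 / 2 = 32000.0 Hz

fs_out = 64000 Hz; f_Nyquist = 32000.0 Hz


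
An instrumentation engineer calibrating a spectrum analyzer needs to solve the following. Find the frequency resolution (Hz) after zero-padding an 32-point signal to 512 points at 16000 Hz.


Frequency resolution after zero-padding:
N_padded = 32 * 16 = 512
df = fs / N_padded
   = 16000 / 512
   = 31.25 Hz

31.25 Hz


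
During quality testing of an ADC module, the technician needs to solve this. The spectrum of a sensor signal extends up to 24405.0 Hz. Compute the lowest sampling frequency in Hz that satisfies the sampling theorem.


The Nyquist rate is twice the maximum frequency component.
fs_min = 2 * fmax
      = 2 * 24405.0
      = 48810.0 Hz

48810.0


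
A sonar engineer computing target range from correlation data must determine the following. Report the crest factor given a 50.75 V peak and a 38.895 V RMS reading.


Crest factor is the ratio of peak to RMS:
CF = V_peak / V_rms
   = 50.75 / 38.895
   = 1.3048

1.3048


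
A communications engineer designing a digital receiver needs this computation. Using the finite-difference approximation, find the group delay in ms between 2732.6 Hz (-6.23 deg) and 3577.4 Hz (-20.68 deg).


Group delay from phase difference:
tau = -d(phi)/d(omega)
d(phi) = -14.45 deg = -0.2522 rad
d(omega) = 2*pi*(3577.4 - 2732.6) = 5308.0349 rad/s
tau = -(-0.2522) / 5308.0349
    = 0.0475 ms

0.0475 ms


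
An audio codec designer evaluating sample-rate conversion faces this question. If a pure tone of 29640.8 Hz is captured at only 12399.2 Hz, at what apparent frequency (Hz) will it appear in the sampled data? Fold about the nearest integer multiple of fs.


Compute the nearest integer multiple of fs to the signal:
n = round(29640.8 / 12399.2) = 2
f_alias = |29640.8 - 2 * 12399.2|
        = |29640.8 - 24798.4|
        = 4842.4 Hz

4842.4


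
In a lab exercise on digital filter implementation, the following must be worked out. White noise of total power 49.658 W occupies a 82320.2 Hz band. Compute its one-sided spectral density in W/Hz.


Power spectral density:
PSD = P / BW
    = 49.658 / 82320.2
    = 0.00060323 W/Hz

0.00060323 W/Hz


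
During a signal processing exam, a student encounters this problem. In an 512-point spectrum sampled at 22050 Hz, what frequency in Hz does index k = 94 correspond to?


Frequency of DFT bin k:
f_k = k * fs / N
    = 94 * 22050 / 512
    = 2072700 / 512
    = 4048.242 Hz

4048.242 Hz


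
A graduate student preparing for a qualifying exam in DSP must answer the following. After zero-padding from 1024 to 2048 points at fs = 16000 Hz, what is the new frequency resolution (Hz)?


Frequency resolution after zero-padding:
N_padded = 1024 * 2 = 2048
df = fs / N_padded
   = 16000 / 2048
   = 7.8125 Hz

7.8125 Hz


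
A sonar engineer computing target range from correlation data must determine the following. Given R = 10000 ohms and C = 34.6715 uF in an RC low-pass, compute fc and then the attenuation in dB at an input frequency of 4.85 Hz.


Step 1 — cutoff frequency:
fc = 1 / (2*pi*R*C)
C = 34.6715 uF = 3.46715e-05 F
fc = 1 / (2*pi*10000*3.46715e-05)
   = 0.459037 Hz

Step 2 — magnitude at f = 4.85 Hz:
|H(f)| = 1 / sqrt(1 + (f/fc)^2)
f/fc = 4.85 / 0.459037 = 10.565597
|H| = 1 / sqrt(1 + 111.63184) = 0.0942257
|H|_dB = 20*log10(0.0942257) = -20.52 dB

fc = 0.459037 Hz; |H(4.85 Hz)| = -20.52 dB


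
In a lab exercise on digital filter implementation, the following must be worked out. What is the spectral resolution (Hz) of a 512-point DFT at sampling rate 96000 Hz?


DFT frequency resolution:
df = fs / N
   = 96000 / 512
   = 187.5 Hz

187.5 Hz


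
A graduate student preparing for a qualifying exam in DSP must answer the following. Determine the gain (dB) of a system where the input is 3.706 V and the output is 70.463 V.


Voltage gain in dB:
G = 20 * log10(Vout / Vin)
  = 20 * log10(70.463 / 3.706)
  = 20 * log10(19.013222)
  = 20 * 1.279056
  = 25.58 dB

25.58 dB


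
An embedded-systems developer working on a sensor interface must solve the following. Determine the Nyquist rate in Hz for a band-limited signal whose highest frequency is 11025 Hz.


The Nyquist rate is twice the maximum frequency component.
fs_min = 2 * fmax
      = 2 * 11025
      = 22050 Hz

22050


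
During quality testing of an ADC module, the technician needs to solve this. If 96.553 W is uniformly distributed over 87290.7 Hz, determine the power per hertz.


Power spectral density:
PSD = P / BW
    = 96.553 / 87290.7
    = 0.00110611 W/Hz

0.00110611 W/Hz


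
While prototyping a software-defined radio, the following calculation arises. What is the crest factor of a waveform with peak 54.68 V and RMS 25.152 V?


Crest factor is the ratio of peak to RMS:
CF = V_peak / V_rms
   = 54.68 / 25.152
   = 2.174

2.174


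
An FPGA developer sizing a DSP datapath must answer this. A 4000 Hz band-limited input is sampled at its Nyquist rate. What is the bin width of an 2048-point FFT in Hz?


Step 1 — Nyquist sampling rate:
fs = 2 * fmax = 2 * 4000 = 8000 Hz

Step 2 — DFT bin spacing:
df = fs / N = 8000 / 2048 = 3.9062 Hz

3.9062 Hz


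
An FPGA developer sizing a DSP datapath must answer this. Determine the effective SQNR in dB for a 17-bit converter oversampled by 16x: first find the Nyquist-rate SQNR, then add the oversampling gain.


Step 1 — baseline SQNR at Nyquist:
SQNR_base = 6.02*N + 1.76
          = 6.02*17 + 1.76
          = 104.1 dB

Step 2 — oversampling processing gain:
G = 10*log10(OSR) = 10*log10(16) = 12.04 dB

Step 3 — total:
SQNR_total = 104.1 + 12.04 = 116.14 dB

Base SQNR = 104.1 dB; oversampled SQNR = 116.14 dB


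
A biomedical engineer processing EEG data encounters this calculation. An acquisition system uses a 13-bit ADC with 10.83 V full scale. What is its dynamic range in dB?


Dynamic range from full-scale to LSB:
V_min = V_max / 2^bits = 10.83 / 2^13
DR = 20 * log10(V_max / V_min)
   = 20 * log10(2^13)
   = 20 * 13 * log10(2)
   = 78.27 dB

78.27 dB


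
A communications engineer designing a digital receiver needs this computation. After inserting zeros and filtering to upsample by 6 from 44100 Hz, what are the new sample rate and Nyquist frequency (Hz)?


Step 1 — output sample rate after interpolation by L:
fs_out = L * fs_in = 6 * 44100 = 264600 Hz

Step 2 — Nyquist frequency of the output stream:
f_Nyq = fs_out / 2 = 264600 / 2 = 132300.0 Hz

fs_out = 264600 Hz; f_Nyquist = 132300.0 Hz


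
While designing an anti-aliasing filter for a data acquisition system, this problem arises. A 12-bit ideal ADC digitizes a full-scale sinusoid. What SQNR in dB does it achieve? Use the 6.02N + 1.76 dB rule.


Theoretical SNR for a full-scale sinusoid:
SNR = 6.02 * N + 1.76
    = 6.02 * 12 + 1.76
    = 72.24 + 1.76
    = 74.0 dB

74.0 dB


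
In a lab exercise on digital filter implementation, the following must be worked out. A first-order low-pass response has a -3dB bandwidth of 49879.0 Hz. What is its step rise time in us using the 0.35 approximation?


Rise time from bandwidth relationship:
tr = 0.35 / BW
   = 0.35 / 49879.0
   = 7.016981094e-06 s
   = 7.017 us

7.017 us


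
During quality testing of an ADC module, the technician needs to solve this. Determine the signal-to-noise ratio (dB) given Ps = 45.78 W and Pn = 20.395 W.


SNR in decibels:
SNR = 10 * log10(Ps / Pn)
    = 10 * log10(45.78 / 20.395)
    = 10 * log10(2.2447)
    = 10 * 0.3512
    = 3.51 dB

3.51 dB


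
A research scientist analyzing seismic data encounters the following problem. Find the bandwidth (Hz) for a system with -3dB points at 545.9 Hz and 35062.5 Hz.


Bandwidth is the difference of -3dB frequencies:
BW = f_high - f_low
   = 35062.5 - 545.9
   = 34516.6 Hz

34516.6 Hz


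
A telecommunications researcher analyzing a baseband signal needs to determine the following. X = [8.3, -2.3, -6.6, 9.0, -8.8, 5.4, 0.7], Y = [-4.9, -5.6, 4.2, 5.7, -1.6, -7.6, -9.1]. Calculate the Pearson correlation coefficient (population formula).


Pearson correlation coefficient (population):
r = cov(X,Y) / (std(X) * std(Y))
Mean X = 0.8143, Mean Y = -2.7
Cov(X,Y) = -3.164286
Std(X) = 6.559492, Std(Y) = 5.313057
r = -0.0908

-0.0908


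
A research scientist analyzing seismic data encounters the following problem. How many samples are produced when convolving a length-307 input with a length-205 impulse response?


Linear convolution output length:
L = N + M - 1
  = 307 + 205 - 1
  = 511 samples

511


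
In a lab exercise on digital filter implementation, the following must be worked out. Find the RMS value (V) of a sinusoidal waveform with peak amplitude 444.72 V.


RMS voltage for a sinusoidal waveform:
V_rms = V_peak / sqrt(2)
      = 444.72 / 1.414214
      = 314.465 V

314.465 V


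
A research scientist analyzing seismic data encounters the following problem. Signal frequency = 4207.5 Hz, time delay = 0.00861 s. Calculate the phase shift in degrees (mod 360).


Phase shift from frequency and time delay:
phi = 360 * f * t_delay
    = 360 * 4207.5 * 0.00861
    = 13041.57 degrees
    mod 360 = 81.57 degrees

81.57 degrees


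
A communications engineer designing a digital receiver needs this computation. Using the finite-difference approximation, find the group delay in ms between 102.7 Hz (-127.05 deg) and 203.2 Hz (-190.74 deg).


Group delay from phase difference:
tau = -d(phi)/d(omega)
d(phi) = -63.69 deg = -1.1116 rad
d(omega) = 2*pi*(203.2 - 102.7) = 631.4601 rad/s
tau = -(-1.1116) / 631.4601
    = 1.7604 ms

1.7604 ms


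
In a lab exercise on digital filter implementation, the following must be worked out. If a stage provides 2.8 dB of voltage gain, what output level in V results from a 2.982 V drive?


Output voltage from dB gain:
V_out = V_in * 10^(gain_dB / 20)
      = 2.982 * 10^(2.8 / 20)
      = 2.982 * 1.380384
      = 4.1163 V

4.1163 V


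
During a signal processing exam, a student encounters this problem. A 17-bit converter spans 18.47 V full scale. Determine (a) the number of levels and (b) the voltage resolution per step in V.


Step 1 — number of quantization levels:
L = 2^N = 2^17 = 131072

Step 2 — LSB step size:
delta = Vfs / L
      = 18.47 / 131072
      = 0.00014091 V

Levels = 131072; step size = 0.00014091 V


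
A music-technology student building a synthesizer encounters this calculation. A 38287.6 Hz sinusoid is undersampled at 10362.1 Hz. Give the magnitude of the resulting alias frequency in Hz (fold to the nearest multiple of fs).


Compute the nearest integer multiple of fs to the signal:
n = round(38287.6 / 10362.1) = 4
f_alias = |38287.6 - 4 * 10362.1|
        = |38287.6 - 41448.4|
        = 3160.8 Hz

3160.8


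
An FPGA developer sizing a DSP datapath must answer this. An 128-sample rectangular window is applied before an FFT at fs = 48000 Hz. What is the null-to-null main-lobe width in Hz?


Main lobe width for a rectangular window:
Width = 2 * fs / N
      = 2 * 48000 / 128
      = 96000 / 128
      = 750.0 Hz

750.0 Hz


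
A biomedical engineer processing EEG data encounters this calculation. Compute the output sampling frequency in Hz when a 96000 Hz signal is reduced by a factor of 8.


Decimation reduces the sample rate:
fs_out = fs_in / M
       = 96000 / 8
       = 12000.0 Hz

12000.0 Hz


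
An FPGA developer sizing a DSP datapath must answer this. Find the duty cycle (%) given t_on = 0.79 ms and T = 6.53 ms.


Duty cycle as a percentage:
DC = (t_on / T) * 100
   = (0.79 / 6.53) * 100
   = 0.12098 * 100
   = 12.1 %

12.1 %


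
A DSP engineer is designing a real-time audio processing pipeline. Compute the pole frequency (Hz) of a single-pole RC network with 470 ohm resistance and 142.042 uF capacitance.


Cutoff frequency of a first-order RC filter:
fc = 1 / (2 * pi * R * C)
C = 142.042 uF = 0.000142042 F
fc = 1 / (2 * pi * 470 * 0.000142042)
   = 1 / 0.41946381747913
   = 2.383996 Hz

2.383996 Hz


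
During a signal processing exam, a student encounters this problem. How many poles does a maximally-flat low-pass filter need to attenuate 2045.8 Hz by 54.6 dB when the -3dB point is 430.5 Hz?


Butterworth filter order formula:
n = log10(10^(A/10) - 1) / (2 * log10(f_stop/f_pass))
10^(54.6/10) - 1 = 288402.1503
f_stop/f_pass = 2045.8 / 430.5 = 4.7521
n = 4.0332 -> ceil = 5

5


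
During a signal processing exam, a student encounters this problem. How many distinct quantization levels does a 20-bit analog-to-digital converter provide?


Number of quantization levels = 2^N
= 2^20
= 1048576

1048576


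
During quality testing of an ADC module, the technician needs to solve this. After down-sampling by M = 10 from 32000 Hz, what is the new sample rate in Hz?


Decimation reduces the sample rate:
fs_out = fs_in / M
       = 32000 / 10
       = 3200.0 Hz

3200.0 Hz


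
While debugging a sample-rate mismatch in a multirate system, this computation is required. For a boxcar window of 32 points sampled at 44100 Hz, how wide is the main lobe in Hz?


Main lobe width for a rectangular window:
Width = 2 * fs / N
      = 2 * 44100 / 32
      = 88200 / 32
      = 2756.25 Hz

2756.25 Hz


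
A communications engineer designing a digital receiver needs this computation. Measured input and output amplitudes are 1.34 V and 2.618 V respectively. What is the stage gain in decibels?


Voltage gain in dB:
G = 20 * log10(Vout / Vin)
  = 20 * log10(2.618 / 1.34)
  = 20 * log10(1.953731)
  = 20 * 0.290865
  = 5.82 dB

5.82 dB


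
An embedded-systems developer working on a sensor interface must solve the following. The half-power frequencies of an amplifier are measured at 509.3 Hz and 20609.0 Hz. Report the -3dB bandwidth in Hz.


Bandwidth is the difference of -3dB frequencies:
BW = f_high - f_low
   = 20609.0 - 509.3
   = 20099.7 Hz

20099.7 Hz


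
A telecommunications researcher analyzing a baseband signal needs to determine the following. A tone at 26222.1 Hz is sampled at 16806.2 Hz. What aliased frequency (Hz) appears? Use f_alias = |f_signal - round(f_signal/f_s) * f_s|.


Compute the nearest integer multiple of fs to the signal:
n = round(26222.1 / 16806.2) = 2
f_alias = |26222.1 - 2 * 16806.2|
        = |26222.1 - 33612.4|
        = 7390.3 Hz

7390.3


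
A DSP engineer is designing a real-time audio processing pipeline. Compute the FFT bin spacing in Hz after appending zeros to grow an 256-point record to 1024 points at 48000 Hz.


Frequency resolution after zero-padding:
N_padded = 256 * 4 = 1024
df = fs / N_padded
   = 48000 / 1024
   = 46.875 Hz

46.875 Hz


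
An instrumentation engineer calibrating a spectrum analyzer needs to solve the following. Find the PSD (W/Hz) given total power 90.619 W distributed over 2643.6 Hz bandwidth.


Power spectral density:
PSD = P / BW
    = 90.619 / 2643.6
    = 0.03427864 W/Hz

0.03427864 W/Hz


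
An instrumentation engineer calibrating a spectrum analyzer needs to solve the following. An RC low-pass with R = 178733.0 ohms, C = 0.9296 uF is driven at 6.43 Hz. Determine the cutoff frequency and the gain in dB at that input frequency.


Step 1 — cutoff frequency:
fc = 1 / (2*pi*R*C)
C = 0.9296 uF = 9.296e-07 F
fc = 1 / (2*pi*178733.0*9.296e-07)
   = 0.957898 Hz

Step 2 — magnitude at f = 6.43 Hz:
|H(f)| = 1 / sqrt(1 + (f/fc)^2)
f/fc = 6.43 / 0.957898 = 6.712614
|H| = 1 / sqrt(1 + 45.059187) = 0.1473472
|H|_dB = 20*log10(0.1473472) = -16.63 dB

fc = 0.957898 Hz; |H(6.43 Hz)| = -16.63 dB


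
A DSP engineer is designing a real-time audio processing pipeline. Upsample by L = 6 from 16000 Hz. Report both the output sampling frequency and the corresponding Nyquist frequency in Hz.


Step 1 — output sample rate after interpolation by L:
fs_out = L * fs_in = 6 * 16000 = 96000 Hz

Step 2 — Nyquist frequency of the output stream:
f_Nyq = fs_out / 2 = 96000 / 2 = 48000.0 Hz

fs_out = 96000 Hz; f_Nyquist = 48000.0 Hz


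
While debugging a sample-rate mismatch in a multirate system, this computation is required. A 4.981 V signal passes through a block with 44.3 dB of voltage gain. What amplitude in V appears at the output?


Output voltage from dB gain:
V_out = V_in * 10^(gain_dB / 20)
      = 4.981 * 10^(44.3 / 20)
      = 4.981 * 164.058977
      = 817.1778 V

817.1778 V


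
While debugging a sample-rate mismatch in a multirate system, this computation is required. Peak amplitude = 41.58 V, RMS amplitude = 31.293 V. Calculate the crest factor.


Crest factor is the ratio of peak to RMS:
CF = V_peak / V_rms
   = 41.58 / 31.293
   = 1.3287

1.3287


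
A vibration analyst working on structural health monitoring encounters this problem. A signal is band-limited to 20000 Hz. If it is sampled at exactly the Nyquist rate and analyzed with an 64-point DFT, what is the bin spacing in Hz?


Step 1 — Nyquist sampling rate:
fs = 2 * fmax = 2 * 20000 = 40000 Hz

Step 2 — DFT bin spacing:
df = fs / N = 40000 / 64 = 625.0 Hz

625.0 Hz


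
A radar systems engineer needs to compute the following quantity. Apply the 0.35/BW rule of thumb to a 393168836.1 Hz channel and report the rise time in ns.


Rise time from bandwidth relationship:
tr = 0.35 / BW
   = 0.35 / 393168836.1
   = 8.902028031e-10 s
   = 0.8902 ns

0.8902 ns


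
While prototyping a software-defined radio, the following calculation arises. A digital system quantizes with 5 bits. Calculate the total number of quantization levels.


Number of quantization levels = 2^N
= 2^5
= 32

32


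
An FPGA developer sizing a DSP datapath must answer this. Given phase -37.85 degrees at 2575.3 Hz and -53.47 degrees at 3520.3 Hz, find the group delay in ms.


Group delay from phase difference:
tau = -d(phi)/d(omega)
d(phi) = -15.62 deg = -0.27262 rad
d(omega) = 2*pi*(3520.3 - 2575.3) = 5937.6101 rad/s
tau = -(-0.27262) / 5937.6101
    = 0.0459 ms

0.0459 ms


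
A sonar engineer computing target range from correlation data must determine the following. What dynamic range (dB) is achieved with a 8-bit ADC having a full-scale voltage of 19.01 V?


Dynamic range from full-scale to LSB:
V_min = V_max / 2^bits = 19.01 / 2^8
DR = 20 * log10(V_max / V_min)
   = 20 * log10(2^8)
   = 20 * 8 * log10(2)
   = 48.16 dB

48.16 dB


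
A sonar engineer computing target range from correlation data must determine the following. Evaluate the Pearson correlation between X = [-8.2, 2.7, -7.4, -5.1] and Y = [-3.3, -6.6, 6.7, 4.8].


Pearson correlation coefficient (population):
r = cov(X,Y) / (std(X) * std(Y))
Mean X = -4.5, Mean Y = 0.4
Cov(X,Y) = -14.405
Std(X) = 4.309872, Std(Y) = 5.516793
r = -0.6058

-0.6058


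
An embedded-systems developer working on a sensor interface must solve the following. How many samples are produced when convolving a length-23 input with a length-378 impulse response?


Linear convolution output length:
L = N + M - 1
  = 23 + 378 - 1
  = 400 samples

400


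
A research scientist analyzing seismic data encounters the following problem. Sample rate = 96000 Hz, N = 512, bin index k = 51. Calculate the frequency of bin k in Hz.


Frequency of DFT bin k:
f_k = k * fs / N
    = 51 * 96000 / 512
    = 4896000 / 512
    = 9562.5 Hz

9562.5 Hz


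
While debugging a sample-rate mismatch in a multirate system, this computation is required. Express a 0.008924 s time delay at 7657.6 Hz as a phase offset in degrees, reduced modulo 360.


Phase shift from frequency and time delay:
phi = 360 * f * t_delay
    = 360 * 7657.6 * 0.008924
    = 24601.11 degrees
    mod 360 = 121.11 degrees

121.11 degrees


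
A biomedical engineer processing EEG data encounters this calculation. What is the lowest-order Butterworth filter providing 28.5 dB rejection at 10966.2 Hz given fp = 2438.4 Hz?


Butterworth filter order formula:
n = log10(10^(A/10) - 1) / (2 * log10(f_stop/f_pass))
10^(28.5/10) - 1 = 706.9458
f_stop/f_pass = 10966.2 / 2438.4 = 4.4973
n = 2.1819 -> ceil = 3

3


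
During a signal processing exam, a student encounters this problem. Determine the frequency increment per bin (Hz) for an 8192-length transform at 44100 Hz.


DFT frequency resolution:
df = fs / N
   = 44100 / 8192
   = 5.3833 Hz

5.3833 Hz


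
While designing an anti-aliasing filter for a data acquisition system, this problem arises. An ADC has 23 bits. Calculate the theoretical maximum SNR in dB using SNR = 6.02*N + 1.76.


Theoretical SNR for a full-scale sinusoid:
SNR = 6.02 * N + 1.76
    = 6.02 * 23 + 1.76
    = 138.46 + 1.76
    = 140.22 dB

140.22 dB


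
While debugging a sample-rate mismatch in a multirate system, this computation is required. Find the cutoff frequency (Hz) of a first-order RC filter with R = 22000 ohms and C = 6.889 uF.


Cutoff frequency of a first-order RC filter:
fc = 1 / (2 * pi * R * C)
C = 6.889 uF = 6.889e-06 F
fc = 1 / (2 * pi * 22000 * 6.889e-06)
   = 1 / 0.95226699878552
   = 1.050126 Hz

1.050126 Hz


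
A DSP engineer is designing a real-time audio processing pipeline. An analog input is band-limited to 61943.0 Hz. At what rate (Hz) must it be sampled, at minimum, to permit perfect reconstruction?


The Nyquist rate is twice the maximum frequency component.
fs_min = 2 * fmax
      = 2 * 61943.0
      = 123886.0 Hz

123886.0


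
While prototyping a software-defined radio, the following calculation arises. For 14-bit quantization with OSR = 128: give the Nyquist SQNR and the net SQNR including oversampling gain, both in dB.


Step 1 — baseline SQNR at Nyquist:
SQNR_base = 6.02*N + 1.76
          = 6.02*14 + 1.76
          = 86.04 dB

Step 2 — oversampling processing gain:
G = 10*log10(OSR) = 10*log10(128) = 21.07 dB

Step 3 — total:
SQNR_total = 86.04 + 21.07 = 107.11 dB

Base SQNR = 86.04 dB; oversampled SQNR = 107.11 dB


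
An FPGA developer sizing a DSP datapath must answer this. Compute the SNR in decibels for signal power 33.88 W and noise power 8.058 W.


SNR in decibels:
SNR = 10 * log10(Ps / Pn)
    = 10 * log10(33.88 / 8.058)
    = 10 * log10(4.2045)
    = 10 * 0.6237
    = 6.24 dB

6.24 dB


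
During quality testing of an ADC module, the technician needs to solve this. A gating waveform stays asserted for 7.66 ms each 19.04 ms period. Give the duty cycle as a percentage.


Duty cycle as a percentage:
DC = (t_on / T) * 100
   = (7.66 / 19.04) * 100
   = 0.402311 * 100
   = 40.23 %

40.23 %


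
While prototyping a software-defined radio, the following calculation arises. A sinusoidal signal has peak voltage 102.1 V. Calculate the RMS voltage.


RMS voltage for a sinusoidal waveform:
V_rms = V_peak / sqrt(2)
      = 102.1 / 1.414214
      = 72.196 V

72.196 V


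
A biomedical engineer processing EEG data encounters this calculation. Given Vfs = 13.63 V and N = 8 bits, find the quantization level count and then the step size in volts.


Step 1 — number of quantization levels:
L = 2^N = 2^8 = 256

Step 2 — LSB step size:
delta = Vfs / L
      = 13.63 / 256
      = 0.05324219 V

Levels = 256; step size = 0.05324219 V


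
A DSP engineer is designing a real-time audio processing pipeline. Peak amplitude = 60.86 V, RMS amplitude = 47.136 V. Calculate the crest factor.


Crest factor is the ratio of peak to RMS:
CF = V_peak / V_rms
   = 60.86 / 47.136
   = 1.2912

1.2912


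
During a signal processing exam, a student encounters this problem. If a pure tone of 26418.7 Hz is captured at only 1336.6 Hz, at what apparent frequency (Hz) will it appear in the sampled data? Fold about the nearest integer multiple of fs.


Compute the nearest integer multiple of fs to the signal:
n = round(26418.7 / 1336.6) = 20
f_alias = |26418.7 - 20 * 1336.6|
        = |26418.7 - 26732.0|
        = 313.3 Hz

313.3


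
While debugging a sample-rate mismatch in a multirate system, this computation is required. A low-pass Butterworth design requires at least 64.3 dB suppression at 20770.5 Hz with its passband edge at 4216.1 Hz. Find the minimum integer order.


Butterworth filter order formula:
n = log10(10^(A/10) - 1) / (2 * log10(f_stop/f_pass))
10^(64.3/10) - 1 = 2691533.8039
f_stop/f_pass = 20770.5 / 4216.1 = 4.9265
n = 4.6424 -> ceil = 5

5


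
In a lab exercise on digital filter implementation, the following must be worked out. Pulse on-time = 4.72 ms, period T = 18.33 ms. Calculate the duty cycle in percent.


Duty cycle as a percentage:
DC = (t_on / T) * 100
   = (4.72 / 18.33) * 100
   = 0.257501 * 100
   = 25.75 %

25.75 %


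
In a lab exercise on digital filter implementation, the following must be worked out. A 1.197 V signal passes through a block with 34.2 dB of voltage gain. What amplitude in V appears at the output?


Output voltage from dB gain:
V_out = V_in * 10^(gain_dB / 20)
      = 1.197 * 10^(34.2 / 20)
      = 1.197 * 51.286138
      = 61.3895 V

61.3895 V


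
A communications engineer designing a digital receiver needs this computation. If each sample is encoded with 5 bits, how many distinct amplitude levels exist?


Number of quantization levels = 2^N
= 2^5
= 32

32


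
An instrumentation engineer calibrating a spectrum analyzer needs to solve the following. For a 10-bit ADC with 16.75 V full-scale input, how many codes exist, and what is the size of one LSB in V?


Step 1 — number of quantization levels:
L = 2^N = 2^10 = 1024

Step 2 — LSB step size:
delta = Vfs / L
      = 16.75 / 1024
      = 0.01635742 V

Levels = 1024; step size = 0.01635742 V


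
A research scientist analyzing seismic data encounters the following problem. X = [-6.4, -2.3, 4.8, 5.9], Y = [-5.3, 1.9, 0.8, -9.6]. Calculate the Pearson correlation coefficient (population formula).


Pearson correlation coefficient (population):
r = cov(X,Y) / (std(X) * std(Y))
Mean X = 0.5, Mean Y = -3.05
Cov(X,Y) = -4.2875
Std(X) = 5.076909, Std(Y) = 4.671456
r = -0.1808

-0.1808


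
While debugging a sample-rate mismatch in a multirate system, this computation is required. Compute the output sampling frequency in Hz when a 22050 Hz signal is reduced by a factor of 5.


Decimation reduces the sample rate:
fs_out = fs_in / M
       = 22050 / 5
       = 4410.0 Hz

4410.0 Hz


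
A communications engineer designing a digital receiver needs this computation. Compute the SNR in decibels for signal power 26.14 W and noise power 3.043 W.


SNR in decibels:
SNR = 10 * log10(Ps / Pn)
    = 10 * log10(26.14 / 3.043)
    = 10 * log10(8.5902)
    = 10 * 0.934
    = 9.34 dB

9.34 dB


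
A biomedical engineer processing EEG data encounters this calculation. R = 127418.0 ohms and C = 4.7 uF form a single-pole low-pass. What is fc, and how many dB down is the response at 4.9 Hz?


Step 1 — cutoff frequency:
fc = 1 / (2*pi*R*C)
C = 4.7 uF = 4.7e-06 F
fc = 1 / (2*pi*127418.0*4.7e-06)
   = 0.265761 Hz

Step 2 — magnitude at f = 4.9 Hz:
|H(f)| = 1 / sqrt(1 + (f/fc)^2)
f/fc = 4.9 / 0.265761 = 18.437619
|H| = 1 / sqrt(1 + 339.945794) = 0.0541573
|H|_dB = 20*log10(0.0541573) = -25.33 dB

fc = 0.265761 Hz; |H(4.9 Hz)| = -25.33 dB


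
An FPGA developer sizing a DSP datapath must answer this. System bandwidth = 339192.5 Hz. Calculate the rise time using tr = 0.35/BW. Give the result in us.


Rise time from bandwidth relationship:
tr = 0.35 / BW
   = 0.35 / 339192.5
   = 1.031862438e-06 s
   = 1.0319 us

1.0319 us


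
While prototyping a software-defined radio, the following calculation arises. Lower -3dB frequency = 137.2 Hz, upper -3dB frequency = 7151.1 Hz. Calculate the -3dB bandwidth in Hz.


Bandwidth is the difference of -3dB frequencies:
BW = f_high - f_low
   = 7151.1 - 137.2
   = 7013.9 Hz

7013.9 Hz


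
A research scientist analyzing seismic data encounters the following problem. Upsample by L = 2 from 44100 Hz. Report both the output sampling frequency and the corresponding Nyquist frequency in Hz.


Step 1 — output sample rate after interpolation by L:
fs_out = L * fs_in = 2 * 44100 = 88200 Hz

Step 2 — Nyquist frequency of the output stream:
f_Nyq = fs_out / 2 = 88200 / 2 = 44100.0 Hz

fs_out = 88200 Hz; f_Nyquist = 44100.0 Hz


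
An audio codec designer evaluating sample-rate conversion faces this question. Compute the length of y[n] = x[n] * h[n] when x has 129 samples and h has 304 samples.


Linear convolution output length:
L = N + M - 1
  = 129 + 304 - 1
  = 432 samples

432


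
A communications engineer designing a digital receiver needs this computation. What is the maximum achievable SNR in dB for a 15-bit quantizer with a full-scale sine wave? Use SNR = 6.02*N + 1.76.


Theoretical SNR for a full-scale sinusoid:
SNR = 6.02 * N + 1.76
    = 6.02 * 15 + 1.76
    = 90.3 + 1.76
    = 92.06 dB

92.06 dB


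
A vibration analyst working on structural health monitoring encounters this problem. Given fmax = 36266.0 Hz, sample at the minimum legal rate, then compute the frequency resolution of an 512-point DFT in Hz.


Step 1 — Nyquist sampling rate:
fs = 2 * fmax = 2 * 36266.0 = 72532.0 Hz

Step 2 — DFT bin spacing:
df = fs / N = 72532.0 / 512 = 141.6641 Hz

141.6641 Hz


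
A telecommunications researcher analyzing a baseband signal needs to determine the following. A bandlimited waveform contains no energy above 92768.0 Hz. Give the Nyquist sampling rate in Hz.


The Nyquist rate is twice the maximum frequency component.
fs_min = 2 * fmax
      = 2 * 92768.0
      = 185536.0 Hz

185536.0


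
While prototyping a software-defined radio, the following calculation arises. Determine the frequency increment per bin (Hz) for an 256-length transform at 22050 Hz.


DFT frequency resolution:
df = fs / N
   = 22050 / 256
   = 86.1328 Hz

86.1328 Hz


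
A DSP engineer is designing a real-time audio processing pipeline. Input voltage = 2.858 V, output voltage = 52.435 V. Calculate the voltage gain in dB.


Voltage gain in dB:
G = 20 * log10(Vout / Vin)
  = 20 * log10(52.435 / 2.858)
  = 20 * log10(18.346746)
  = 20 * 1.263559
  = 25.27 dB

25.27 dB


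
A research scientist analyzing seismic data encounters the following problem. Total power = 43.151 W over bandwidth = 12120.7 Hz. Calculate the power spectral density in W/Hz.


Power spectral density:
PSD = P / BW
    = 43.151 / 12120.7
    = 0.00356011 W/Hz

0.00356011 W/Hz


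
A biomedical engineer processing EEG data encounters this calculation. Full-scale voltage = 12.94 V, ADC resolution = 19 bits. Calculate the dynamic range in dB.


Dynamic range from full-scale to LSB:
V_min = V_max / 2^bits = 12.94 / 2^19
DR = 20 * log10(V_max / V_min)
   = 20 * log10(2^19)
   = 20 * 19 * log10(2)
   = 114.39 dB

114.39 dB


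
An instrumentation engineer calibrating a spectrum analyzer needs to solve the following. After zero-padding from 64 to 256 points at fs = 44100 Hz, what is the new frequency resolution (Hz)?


Frequency resolution after zero-padding:
N_padded = 64 * 4 = 256
df = fs / N_padded
   = 44100 / 256
   = 172.2656 Hz

172.2656 Hz


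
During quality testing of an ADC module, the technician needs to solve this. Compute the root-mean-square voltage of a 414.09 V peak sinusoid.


RMS voltage for a sinusoidal waveform:
V_rms = V_peak / sqrt(2)
      = 414.09 / 1.414214
      = 292.806 V

292.806 V


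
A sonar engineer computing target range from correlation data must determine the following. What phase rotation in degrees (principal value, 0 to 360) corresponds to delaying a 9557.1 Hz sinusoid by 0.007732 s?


Phase shift from frequency and time delay:
phi = 360 * f * t_delay
    = 360 * 9557.1 * 0.007732
    = 26602.38 degrees
    mod 360 = 322.38 degrees

322.38 degrees


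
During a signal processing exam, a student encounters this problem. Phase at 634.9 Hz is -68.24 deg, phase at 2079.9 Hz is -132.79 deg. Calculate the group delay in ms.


Group delay from phase difference:
tau = -d(phi)/d(omega)
d(phi) = -64.55 deg = -1.12661 rad
d(omega) = 2*pi*(2079.9 - 634.9) = 9079.2028 rad/s
tau = -(-1.12661) / 9079.2028
    = 0.1241 ms

0.1241 ms


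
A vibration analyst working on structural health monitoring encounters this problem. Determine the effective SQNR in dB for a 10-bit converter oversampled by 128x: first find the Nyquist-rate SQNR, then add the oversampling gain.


Step 1 — baseline SQNR at Nyquist:
SQNR_base = 6.02*N + 1.76
          = 6.02*10 + 1.76
          = 61.96 dB

Step 2 — oversampling processing gain:
G = 10*log10(OSR) = 10*log10(128) = 21.07 dB

Step 3 — total:
SQNR_total = 61.96 + 21.07 = 83.03 dB

Base SQNR = 61.96 dB; oversampled SQNR = 83.03 dB


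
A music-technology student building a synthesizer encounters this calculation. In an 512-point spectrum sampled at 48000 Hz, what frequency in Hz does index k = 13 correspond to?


Frequency of DFT bin k:
f_k = k * fs / N
    = 13 * 48000 / 512
    = 624000 / 512
    = 1218.75 Hz

1218.75 Hz


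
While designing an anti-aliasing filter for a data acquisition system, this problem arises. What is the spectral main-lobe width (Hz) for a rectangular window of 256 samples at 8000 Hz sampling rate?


Main lobe width for a rectangular window:
Width = 2 * fs / N
      = 2 * 8000 / 256
      = 16000 / 256
      = 62.5 Hz

62.5 Hz


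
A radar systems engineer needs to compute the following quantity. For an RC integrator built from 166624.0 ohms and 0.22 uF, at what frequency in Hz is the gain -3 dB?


Cutoff frequency of a first-order RC filter:
fc = 1 / (2 * pi * R * C)
C = 0.22 uF = 2.2e-07 F
fc = 1 / (2 * pi * 166624.0 * 2.2e-07)
   = 1 / 0.23032448309717
   = 4.341701 Hz

4.341701 Hz


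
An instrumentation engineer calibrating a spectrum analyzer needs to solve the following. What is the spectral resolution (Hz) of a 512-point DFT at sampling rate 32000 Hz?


DFT frequency resolution:
df = fs / N
   = 32000 / 512
   = 62.5 Hz

62.5 Hz


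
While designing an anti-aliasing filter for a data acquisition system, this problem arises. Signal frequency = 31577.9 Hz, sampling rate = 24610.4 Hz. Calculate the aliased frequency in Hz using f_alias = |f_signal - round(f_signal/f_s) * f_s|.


Compute the nearest integer multiple of fs to the signal:
n = round(31577.9 / 24610.4) = 1
f_alias = |31577.9 - 1 * 24610.4|
        = |31577.9 - 24610.4|
        = 6967.5 Hz

6967.5


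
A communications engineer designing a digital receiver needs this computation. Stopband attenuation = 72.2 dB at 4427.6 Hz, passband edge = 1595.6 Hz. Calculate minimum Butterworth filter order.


Butterworth filter order formula:
n = log10(10^(A/10) - 1) / (2 * log10(f_stop/f_pass))
10^(72.2/10) - 1 = 16595868.0744
f_stop/f_pass = 4427.6 / 1595.6 = 2.7749
n = 8.1445 -> ceil = 9

9


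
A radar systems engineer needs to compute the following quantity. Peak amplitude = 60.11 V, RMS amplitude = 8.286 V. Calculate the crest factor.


Crest factor is the ratio of peak to RMS:
CF = V_peak / V_rms
   = 60.11 / 8.286
   = 7.2544

7.2544


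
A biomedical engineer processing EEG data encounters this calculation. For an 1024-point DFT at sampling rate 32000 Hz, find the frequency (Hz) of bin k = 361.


Frequency of DFT bin k:
f_k = k * fs / N
    = 361 * 32000 / 1024
    = 11552000 / 1024
    = 11281.25 Hz

11281.25 Hz


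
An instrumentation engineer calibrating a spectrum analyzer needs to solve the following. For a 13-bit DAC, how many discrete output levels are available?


Number of quantization levels = 2^N
= 2^13
= 8192

8192


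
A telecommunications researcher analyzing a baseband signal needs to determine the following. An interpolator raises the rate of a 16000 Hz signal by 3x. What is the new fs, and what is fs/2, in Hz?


Step 1 — output sample rate after interpolation by L:
fs_out = L * fs_in = 3 * 16000 = 48000 Hz

Step 2 — Nyquist frequency of the output stream:
f_Nyq = fs_out / 2 = 48000 / 2 = 24000.0 Hz

fs_out = 48000 Hz; f_Nyquist = 24000.0 Hz


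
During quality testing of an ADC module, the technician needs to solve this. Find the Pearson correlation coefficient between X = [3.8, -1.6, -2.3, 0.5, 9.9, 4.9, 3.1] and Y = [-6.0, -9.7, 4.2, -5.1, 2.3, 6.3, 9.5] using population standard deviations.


Pearson correlation coefficient (population):
r = cov(X,Y) / (std(X) * std(Y))
Mean X = 2.6143, Mean Y = 0.2143
Cov(X,Y) = 8.52551
Std(X) = 3.897409, Std(Y) = 6.64023
r = 0.3294

0.3294


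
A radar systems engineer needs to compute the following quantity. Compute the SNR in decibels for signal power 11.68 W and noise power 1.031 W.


SNR in decibels:
SNR = 10 * log10(Ps / Pn)
    = 10 * log10(11.68 / 1.031)
    = 10 * log10(11.3288)
    = 10 * 1.0542
    = 10.54 dB

10.54 dB


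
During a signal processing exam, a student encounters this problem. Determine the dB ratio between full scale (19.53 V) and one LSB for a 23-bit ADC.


Dynamic range from full-scale to LSB:
V_min = V_max / 2^bits = 19.53 / 2^23
DR = 20 * log10(V_max / V_min)
   = 20 * log10(2^23)
   = 20 * 23 * log10(2)
   = 138.47 dB

138.47 dB
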